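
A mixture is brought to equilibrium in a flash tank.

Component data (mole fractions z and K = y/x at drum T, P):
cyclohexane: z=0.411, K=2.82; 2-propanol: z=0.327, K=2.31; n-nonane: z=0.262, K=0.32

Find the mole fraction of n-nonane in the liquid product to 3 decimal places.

Material balance + equilibrium reduce to Σ zᵢ(Kᵢ−1)/(1+β(Kᵢ−1)) = 0.
g(0) = ΣzᵢKᵢ − 1 = 0.998 and g(1) = 1 − Σzᵢ/Kᵢ = -0.106, so a root lies in (0, 1).
Newton–Raphson from β = 0.59:
  β = 0.590: g = 0.3048, g' = -0.833 → β = 0.956
  β = 0.956: g = -0.0458, g' = -1.281 → β = 0.920
  β = 0.920: g = -0.0021, g' = -1.170 → β = 0.918
Converged at β = 0.918.
Compositions from xᵢ = zᵢ/(1+β(Kᵢ−1)), yᵢ = Kᵢxᵢ:
  cyclohexane: x = 0.154, y = 0.434
  2-propanol: x = 0.148, y = 0.343
  n-nonane: x = 0.698, y = 0.223

x_n-nonane = 0.698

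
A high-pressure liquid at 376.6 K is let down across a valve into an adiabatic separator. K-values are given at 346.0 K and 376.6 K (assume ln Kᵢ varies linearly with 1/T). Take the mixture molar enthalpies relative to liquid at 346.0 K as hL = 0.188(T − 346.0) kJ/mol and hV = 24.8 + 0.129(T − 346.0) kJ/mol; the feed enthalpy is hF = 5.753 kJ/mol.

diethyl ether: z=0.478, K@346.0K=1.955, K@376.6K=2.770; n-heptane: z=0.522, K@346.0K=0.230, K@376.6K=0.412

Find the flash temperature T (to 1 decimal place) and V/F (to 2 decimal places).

T = 352.7 K, V/F = 0.18

Adiabatic flash: solve Rachford–Rice at each trial T, then check hF = ψ·hV(T) + (1−ψ)·hL(T).
  T = 346.0 K: K = (1.955, 0.230), RR gives ψ = 0.074, H_out = 1.840 kJ/mol
  T = 376.6 K: K = (2.770, 0.412), RR gives ψ = 0.518, H_out = 17.664 kJ/mol
  T = 361.3 K: K = (2.344, 0.312), RR gives ψ = 0.306, H_out = 10.192 kJ/mol
  T = 353.6 K: K = (2.144, 0.268), RR gives ψ = 0.197, H_out = 6.224 kJ/mol
  T = 349.8 K: K = (2.048, 0.249), RR gives ψ = 0.138, H_out = 4.111 kJ/mol
  T = 351.7 K: K = (2.096, 0.258), RR gives ψ = 0.168, H_out = 5.184 kJ/mol
Linear interpolation between T = 351.7 (H_out = 5.184) and T = 353.6 (H_out = 6.224) on hF = 5.753 gives T ≈ 352.7 K, at which ψ = 0.18.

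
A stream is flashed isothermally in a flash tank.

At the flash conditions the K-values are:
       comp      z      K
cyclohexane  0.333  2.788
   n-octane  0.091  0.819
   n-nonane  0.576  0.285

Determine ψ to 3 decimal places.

ψ = 0.142

Let ψ = V/F and solve Σ zᵢ(Kᵢ−1)/(1+ψ(Kᵢ−1)) = 0.
g(0) = ΣzᵢKᵢ − 1 = 0.167 and g(1) = 1 − Σzᵢ/Kᵢ = -1.252, so a root lies in (0, 1).
Newton iteration, ψ⁰ = 0.5:
  ψ = 0.500: g = -0.3447, g' = -1.014 → ψ = 0.160
  ψ = 0.160: g = -0.0190, g' = -1.022 → ψ = 0.141
  ψ = 0.141: g = 0.0002, g' = -1.046 → ψ = 0.142
Converged at ψ = 0.142.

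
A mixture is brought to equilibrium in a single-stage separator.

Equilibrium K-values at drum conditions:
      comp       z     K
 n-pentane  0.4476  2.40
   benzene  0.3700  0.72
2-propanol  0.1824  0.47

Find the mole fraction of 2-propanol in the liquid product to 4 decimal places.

x_2-propanol = 0.3125

Material balance + equilibrium reduce to Σ zᵢ(Kᵢ−1)/(1+V/F(Kᵢ−1)) = 0.
g(0) = ΣzᵢKᵢ − 1 = 0.4264 and g(1) = 1 − Σzᵢ/Kᵢ = -0.0885, so a root lies in (0, 1).
Newton iteration, V/F⁰ = 0.5:
  V/F = 0.5000: g = 0.11662, g' = -0.4376 → V/F = 0.7665
  V/F = 0.7665: g = 0.00755, g' = -0.3965 → V/F = 0.7855
Converged at V/F = 0.7855.
Compositions from xᵢ = zᵢ/(1+V/F(Kᵢ−1)), yᵢ = Kᵢxᵢ:
  n-pentane: x = 0.2132, y = 0.5116
  benzene: x = 0.4743, y = 0.3415
  2-propanol: x = 0.3125, y = 0.1469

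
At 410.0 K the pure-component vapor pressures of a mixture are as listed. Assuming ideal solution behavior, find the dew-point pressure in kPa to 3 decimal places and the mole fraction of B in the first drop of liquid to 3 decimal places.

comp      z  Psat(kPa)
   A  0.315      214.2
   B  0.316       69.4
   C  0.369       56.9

Pdew = 79.943 kPa, x_B = 0.364

At the dew point ψ → 1, so Σzᵢ/Kᵢ = 1 with Kᵢ = Pᵢˢᵃᵗ/P ⇒ 1/P = Σzᵢ/Pᵢˢᵃᵗ.
1/P = 0.315/214.2 + 0.316/69.4 + 0.369/56.9 = 0.012509 ⇒ P = 79.943 kPa
xᵢ = zᵢP/Pᵢˢᵃᵗ ⇒ x_B = 0.316·79.943/69.4 = 0.364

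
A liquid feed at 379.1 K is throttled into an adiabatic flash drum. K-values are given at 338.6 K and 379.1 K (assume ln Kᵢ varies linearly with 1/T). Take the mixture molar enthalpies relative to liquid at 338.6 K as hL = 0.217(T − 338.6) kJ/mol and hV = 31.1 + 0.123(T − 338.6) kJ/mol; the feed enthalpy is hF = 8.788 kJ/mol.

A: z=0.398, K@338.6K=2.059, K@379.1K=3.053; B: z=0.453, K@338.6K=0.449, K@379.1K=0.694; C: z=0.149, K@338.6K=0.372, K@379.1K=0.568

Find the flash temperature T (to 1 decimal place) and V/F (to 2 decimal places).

T = 345.0 K, V/F = 0.24

Adiabatic flash: solve Rachford–Rice at each trial T, then check hF = ψ·hV(T) + (1−ψ)·hL(T).
  T = 338.6 K: K = (2.059, 0.449, 0.372), RR gives ψ = 0.130, H_out = 4.028 kJ/mol
  T = 379.1 K: K = (3.053, 0.694, 0.568), RR gives ψ = 0.873, H_out = 32.626 kJ/mol
  T = 358.9 K: K = (2.536, 0.565, 0.465), RR gives ψ = 0.472, H_out = 18.198 kJ/mol
  T = 348.8 K: K = (2.293, 0.506, 0.418), RR gives ψ = 0.305, H_out = 11.410 kJ/mol
  T = 343.7 K: K = (2.175, 0.477, 0.395), RR gives ψ = 0.220, H_out = 7.829 kJ/mol
  T = 346.2 K: K = (2.233, 0.491, 0.406), RR gives ψ = 0.262, H_out = 9.606 kJ/mol
  T = 344.9 K: K = (2.202, 0.484, 0.400), RR gives ψ = 0.240, H_out = 8.688 kJ/mol
Linear interpolation between T = 344.9 (H_out = 8.688) and T = 346.2 (H_out = 9.606) on hF = 8.788 gives T ≈ 345.0 K, at which ψ = 0.24.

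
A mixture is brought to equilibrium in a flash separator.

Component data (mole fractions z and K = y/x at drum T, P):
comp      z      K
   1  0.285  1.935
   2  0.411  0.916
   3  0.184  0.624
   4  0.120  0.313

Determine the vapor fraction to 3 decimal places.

ψ = 0.267

Material balance + equilibrium reduce to Σ zᵢ(Kᵢ−1)/(1+ψ(Kᵢ−1)) = 0.
Feasibility: ΣzᵢKᵢ = 1.080, Σzᵢ/Kᵢ = 1.274 — both > 1, two phases present.
Newton iteration, ψ⁰ = 0.56:
  ψ = 0.560: g = -0.0830, g' = -0.302 → ψ = 0.285
  ψ = 0.285: g = -0.0050, g' = -0.279 → ψ = 0.267
Converged at ψ = 0.267.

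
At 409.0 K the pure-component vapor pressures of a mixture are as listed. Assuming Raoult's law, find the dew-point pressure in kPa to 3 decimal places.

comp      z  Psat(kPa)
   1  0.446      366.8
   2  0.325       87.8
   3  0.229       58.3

Pdew = 113.052 kPa

At the dew point ψ → 1, so Σzᵢ/Kᵢ = 1 with Kᵢ = Pᵢˢᵃᵗ/P ⇒ 1/P = Σzᵢ/Pᵢˢᵃᵗ.
1/P = 0.446/366.8 + 0.325/87.8 + 0.229/58.3 = 0.008845 ⇒ P = 113.052 kPa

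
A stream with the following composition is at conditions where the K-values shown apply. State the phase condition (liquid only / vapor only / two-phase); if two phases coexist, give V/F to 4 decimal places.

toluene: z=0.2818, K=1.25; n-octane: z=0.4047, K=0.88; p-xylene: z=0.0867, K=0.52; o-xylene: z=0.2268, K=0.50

liquid only

ΣzᵢKᵢ = 0.8669; Σzᵢ/Kᵢ = 1.3057.
Since ΣzᵢKᵢ < 1 the mixture is below its bubble point — single liquid phase.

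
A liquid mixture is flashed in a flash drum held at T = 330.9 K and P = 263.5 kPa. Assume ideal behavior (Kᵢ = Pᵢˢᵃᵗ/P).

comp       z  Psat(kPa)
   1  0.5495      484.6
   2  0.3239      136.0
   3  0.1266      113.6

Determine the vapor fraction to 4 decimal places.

ψ = 0.5429

Raoult's law: Kᵢ = Pᵢˢᵃᵗ/P = Pᵢˢᵃᵗ/263.5.
  K_1 = 484.6/263.5 = 1.839089, K_2 = 136.0/263.5 = 0.516129, K_3 = 113.6/263.5 = 0.431120
Let ψ = V/F and solve Σ zᵢ(Kᵢ−1)/(1+ψ(Kᵢ−1)) = 0.
Feasibility: ΣzᵢKᵢ = 1.2323, Σzᵢ/Kᵢ = 1.2200 — both > 1, two phases present.
Iterate (Newton) starting at ψ = 0.34:
  ψ = 0.3400: g = 0.08186, g' = -0.4058 → ψ = 0.5417
  ψ = 0.5417: g = 0.00049, g' = -0.4077 → ψ = 0.5429
Converged at ψ = 0.5429.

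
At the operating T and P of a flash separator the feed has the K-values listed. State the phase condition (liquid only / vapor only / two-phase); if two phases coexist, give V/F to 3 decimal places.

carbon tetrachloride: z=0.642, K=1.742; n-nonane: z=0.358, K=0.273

two-phase, V/F = 0.401

ΣzᵢKᵢ = 1.216; Σzᵢ/Kᵢ = 1.680.
Both exceed 1, so a two-phase solution exists.
Binary case is linear: z₁(K₁−1)(1+ψ(K₂−1)) + z₂(K₂−1)(1+ψ(K₁−1)) = 0
⇒ ψ = [z₁(K₁−1)+z₂(K₂−1)] / [−(K₁−1)(K₂−1)] = 0.2161/0.5394 = 0.401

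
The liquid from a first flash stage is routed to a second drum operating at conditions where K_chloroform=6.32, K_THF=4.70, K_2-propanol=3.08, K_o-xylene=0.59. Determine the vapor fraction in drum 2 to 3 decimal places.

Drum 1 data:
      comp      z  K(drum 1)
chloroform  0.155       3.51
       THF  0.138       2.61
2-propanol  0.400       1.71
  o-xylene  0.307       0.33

Drum 1:
Newton iteration, ψ₁⁰ = 0.41:
  ψ₁ = 0.410: g = 0.2619, g' = -0.750 → ψ₁ = 0.759
Converged at ψ₁ = 0.759.
Drum-1 compositions:
  chloroform: x = 0.053, y = 0.187
  THF: x = 0.062, y = 0.162
  2-propanol: x = 0.260, y = 0.444
  o-xylene: x = 0.625, y = 0.206
Drum-2 feed = drum-1 liquid: z₂ = (0.0534, 0.0621, 0.2599, 0.6246).
Drum 2:
Let ψ₂ = V/F and solve Σ zᵢ(Kᵢ−1)/(1+ψ₂(Kᵢ−1)) = 0.
g(0) = ΣzᵢKᵢ − 1 = 0.798 and g(1) = 1 − Σzᵢ/Kᵢ = -0.165, so a root lies in (0, 1).
Newton–Raphson from ψ₂ = 0.5:
  ψ₂ = 0.500: g = 0.1011, g' = -0.654 → ψ₂ = 0.655
  ψ₂ = 0.655: g = 0.0094, g' = -0.546 → ψ₂ = 0.672
Converged at ψ₂ = 0.672.
  chloroform: x = 0.012, y = 0.074
  THF: x = 0.018, y = 0.084
  2-propanol: x = 0.108, y = 0.334
  o-xylene: x = 0.862, y = 0.509

V/F (drum 2) = 0.672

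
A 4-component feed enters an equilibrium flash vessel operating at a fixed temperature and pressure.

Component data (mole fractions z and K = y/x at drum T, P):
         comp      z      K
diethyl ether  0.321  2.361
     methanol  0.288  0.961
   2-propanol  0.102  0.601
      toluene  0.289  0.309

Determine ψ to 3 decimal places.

ψ = 0.301

Let ψ = V/F and solve Σ zᵢ(Kᵢ−1)/(1+ψ(Kᵢ−1)) = 0.
Check two-phase: ΣzᵢKᵢ = 1.185 > 1 and Σzᵢ/Kᵢ = 1.541 > 1, so g(0) = 0.185 > 0 and g(1) = -0.541 < 0.
Newton iteration, ψ⁰ = 0.32:
  ψ = 0.320: g = -0.0101, g' = -0.538 → ψ = 0.301
Converged at ψ = 0.301.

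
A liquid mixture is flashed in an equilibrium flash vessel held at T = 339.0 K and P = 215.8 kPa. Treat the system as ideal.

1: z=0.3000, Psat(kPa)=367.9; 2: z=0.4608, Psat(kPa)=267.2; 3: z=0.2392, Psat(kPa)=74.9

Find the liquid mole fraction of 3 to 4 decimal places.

x_3 = 0.3796

Raoult's law: Kᵢ = Pᵢˢᵃᵗ/P = Pᵢˢᵃᵗ/215.8.
  K_1 = 367.9/215.8 = 1.704819, K_2 = 267.2/215.8 = 1.238184, K_3 = 74.9/215.8 = 0.347081
Newton–Raphson from V/F = 0.65:
  V/F = 0.6500: g = -0.03128, g' = -0.3975 → V/F = 0.5713
  V/F = 0.5713: g = -0.00174, g' = -0.3554 → V/F = 0.5664
Converged at V/F = 0.5664.
Compositions from xᵢ = zᵢ/(1+V/F(Kᵢ−1)), yᵢ = Kᵢxᵢ:
  1: x = 0.2144, y = 0.3655
  2: x = 0.4060, y = 0.5027
  3: x = 0.3796, y = 0.1317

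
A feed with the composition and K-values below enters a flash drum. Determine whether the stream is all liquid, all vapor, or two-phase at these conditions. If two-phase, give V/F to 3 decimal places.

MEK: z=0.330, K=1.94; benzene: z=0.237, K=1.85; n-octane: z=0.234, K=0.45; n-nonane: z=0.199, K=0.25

ΣzᵢKᵢ = 1.234; Σzᵢ/Kᵢ = 1.614.
Both exceed 1, so a two-phase solution exists.
Rachford–Rice: g(ψ) = Σ zᵢ(Kᵢ−1)/(1+ψ(Kᵢ−1)) = 0.
Iterate (Newton) starting at ψ = 0.51:
  ψ = 0.510: g = -0.0704, g' = -0.647 → ψ = 0.401
  ψ = 0.401: g = -0.0032, g' = -0.595 → ψ = 0.396
Converged at ψ = 0.396.

two-phase, V/F = 0.396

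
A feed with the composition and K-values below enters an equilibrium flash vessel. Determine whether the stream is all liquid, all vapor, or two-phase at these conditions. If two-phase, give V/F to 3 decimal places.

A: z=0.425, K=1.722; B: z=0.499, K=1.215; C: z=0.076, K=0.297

ΣzᵢKᵢ = 1.361; Σzᵢ/Kᵢ = 0.913.
Since Σzᵢ/Kᵢ < 1 the mixture is above its dew point — single vapor phase.

all vapor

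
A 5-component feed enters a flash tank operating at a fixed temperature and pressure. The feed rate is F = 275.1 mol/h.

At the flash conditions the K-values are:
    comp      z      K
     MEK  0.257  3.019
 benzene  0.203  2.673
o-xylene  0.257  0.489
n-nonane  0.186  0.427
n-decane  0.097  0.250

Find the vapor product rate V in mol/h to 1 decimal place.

V = 137.9 mol/h

Let ψ = V/F and solve Σ zᵢ(Kᵢ−1)/(1+ψ(Kᵢ−1)) = 0.
Feasibility: ΣzᵢKᵢ = 1.548, Σzᵢ/Kᵢ = 1.510 — both > 1, two phases present.
Newton–Raphson from ψ = 0.5:
  ψ = 0.500: g = 0.0010, g' = -0.809 → ψ = 0.501
Converged at ψ = 0.501.
Then V = ψ·F = 0.5012·275.1 = 137.9 mol/h and L = F − V = 137.2 mol/h.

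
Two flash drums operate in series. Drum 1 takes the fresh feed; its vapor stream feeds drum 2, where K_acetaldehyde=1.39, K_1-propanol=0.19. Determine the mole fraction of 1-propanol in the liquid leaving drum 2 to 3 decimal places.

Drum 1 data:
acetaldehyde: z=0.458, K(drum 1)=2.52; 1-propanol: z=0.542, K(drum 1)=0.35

Drum 1:
Iterate (Newton) starting at ψ₁ = 0.5:
  ψ₁ = 0.500: g = -0.1264, g' = -0.844 → ψ₁ = 0.350
  ψ₁ = 0.350: g = -0.0019, g' = -0.835 → ψ₁ = 0.348
Converged at ψ₁ = 0.348.
Drum-1 compositions:
  acetaldehyde: x = 0.300, y = 0.755
  1-propanol: x = 0.700, y = 0.245
Drum-2 feed = drum-1 vapor: z₂ = (0.7548, 0.2452).
Drum 2:
Iterate (Newton) starting at ψ₂ = 0.5:
  ψ₂ = 0.500: g = -0.0874, g' = -0.535 → ψ₂ = 0.337
  ψ₂ = 0.337: g = -0.0128, g' = -0.394 → ψ₂ = 0.304
  ψ₂ = 0.304: g = -0.0003, g' = -0.375 → ψ₂ = 0.303
Converged at ψ₂ = 0.303.
  acetaldehyde: x = 0.675, y = 0.938
  1-propanol: x = 0.325, y = 0.062

x_1-propanol (drum 2) = 0.325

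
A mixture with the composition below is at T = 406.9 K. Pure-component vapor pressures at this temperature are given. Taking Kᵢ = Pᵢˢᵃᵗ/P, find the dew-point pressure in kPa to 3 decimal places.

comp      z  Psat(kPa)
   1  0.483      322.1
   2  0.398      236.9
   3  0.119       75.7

At the dew point ψ → 1, so Σzᵢ/Kᵢ = 1 with Kᵢ = Pᵢˢᵃᵗ/P ⇒ 1/P = Σzᵢ/Pᵢˢᵃᵗ.
1/P = 0.483/322.1 + 0.398/236.9 + 0.119/75.7 = 0.004752 ⇒ P = 210.457 kPa

Pdew = 210.457 kPa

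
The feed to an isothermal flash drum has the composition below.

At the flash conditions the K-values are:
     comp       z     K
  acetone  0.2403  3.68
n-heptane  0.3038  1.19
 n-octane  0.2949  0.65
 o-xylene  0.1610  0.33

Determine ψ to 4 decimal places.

ψ = 0.5765

Material balance + equilibrium reduce to Σ zᵢ(Kᵢ−1)/(1+ψ(Kᵢ−1)) = 0.
Check two-phase: ΣzᵢKᵢ = 1.4906 > 1 and Σzᵢ/Kᵢ = 1.2622 > 1, so g(0) = 0.4906 > 0 and g(1) = -0.2622 < 0.
Newton–Raphson from ψ = 0.5:
  ψ = 0.5000: g = 0.04061, g' = -0.5409 → ψ = 0.5751
  ψ = 0.5751: g = 0.00075, g' = -0.5241 → ψ = 0.5765
Converged at ψ = 0.5765.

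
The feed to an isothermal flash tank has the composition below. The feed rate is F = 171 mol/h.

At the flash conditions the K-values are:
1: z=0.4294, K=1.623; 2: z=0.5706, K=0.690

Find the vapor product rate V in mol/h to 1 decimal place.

V = 80.2 mol/h

Rachford–Rice: g(ψ) = Σ zᵢ(Kᵢ−1)/(1+ψ(Kᵢ−1)) = 0.
Check two-phase: ΣzᵢKᵢ = 1.0906 > 1 and Σzᵢ/Kᵢ = 1.0915 > 1, so g(0) = 0.0906 > 0 and g(1) = -0.0915 < 0.
Binary case is linear: z₁(K₁−1)(1+ψ(K₂−1)) + z₂(K₂−1)(1+ψ(K₁−1)) = 0
⇒ ψ = [z₁(K₁−1)+z₂(K₂−1)] / [−(K₁−1)(K₂−1)] = 0.09063/0.19313 = 0.4693
Then V = ψ·F = 0.4693·171 = 80.2 mol/h and L = F − V = 90.8 mol/h.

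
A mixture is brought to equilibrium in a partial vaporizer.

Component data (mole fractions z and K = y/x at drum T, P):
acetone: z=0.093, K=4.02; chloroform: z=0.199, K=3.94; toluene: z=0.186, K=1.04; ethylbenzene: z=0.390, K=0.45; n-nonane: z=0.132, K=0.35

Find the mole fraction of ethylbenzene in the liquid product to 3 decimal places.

Material balance + equilibrium reduce to Σ zᵢ(Kᵢ−1)/(1+ψ(Kᵢ−1)) = 0.
Check two-phase: ΣzᵢKᵢ = 1.573 > 1 and Σzᵢ/Kᵢ = 1.496 > 1, so g(0) = 0.573 > 0 and g(1) = -0.496 < 0.
Iterate (Newton) starting at ψ = 0.41:
  ψ = 0.410: g = 0.0042, g' = -0.824 → ψ = 0.415
Converged at ψ = 0.415.
Compositions from xᵢ = zᵢ/(1+ψ(Kᵢ−1)), yᵢ = Kᵢxᵢ:
  acetone: x = 0.041, y = 0.166
  chloroform: x = 0.090, y = 0.353
  toluene: x = 0.183, y = 0.190
  ethylbenzene: x = 0.505, y = 0.227
  n-nonane: x = 0.181, y = 0.063

x_ethylbenzene = 0.505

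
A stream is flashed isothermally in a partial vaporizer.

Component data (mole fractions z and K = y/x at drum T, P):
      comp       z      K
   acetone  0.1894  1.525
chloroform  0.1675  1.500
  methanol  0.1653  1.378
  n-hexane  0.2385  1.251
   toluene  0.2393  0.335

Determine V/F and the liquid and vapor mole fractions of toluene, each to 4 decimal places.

Rachford–Rice: g(V/F) = Σ zᵢ(Kᵢ−1)/(1+V/F(Kᵢ−1)) = 0.
g(0) = ΣzᵢKᵢ − 1 = 0.1464 and g(1) = 1 − Σzᵢ/Kᵢ = -0.2608, so a root lies in (0, 1).
Iterate (Newton) starting at V/F = 0.66:
  V/F = 0.6600: g = -0.04543, g' = -0.4148 → V/F = 0.5505
  V/F = 0.5505: g = -0.00389, g' = -0.3483 → V/F = 0.5393
  V/F = 0.5393: g = -0.00003, g' = -0.3429 → V/F = 0.5392
Converged at V/F = 0.5392.
Compositions from xᵢ = zᵢ/(1+V/F(Kᵢ−1)), yᵢ = Kᵢxᵢ:
  acetone: x = 0.1476, y = 0.2251
  chloroform: x = 0.1319, y = 0.1979
  methanol: x = 0.1373, y = 0.1892
  n-hexane: x = 0.2101, y = 0.2628
  toluene: x = 0.3731, y = 0.1250

V/F = 0.5392, x_toluene = 0.3731, y_toluene = 0.1250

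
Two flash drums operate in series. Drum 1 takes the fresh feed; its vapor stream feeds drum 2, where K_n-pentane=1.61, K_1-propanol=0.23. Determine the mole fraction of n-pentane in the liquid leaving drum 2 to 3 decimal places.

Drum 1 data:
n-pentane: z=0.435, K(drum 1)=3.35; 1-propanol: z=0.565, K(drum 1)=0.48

x_n-pentane (drum 2) = 0.558

Drum 1:
Let ψ₁ = V/F and solve Σ zᵢ(Kᵢ−1)/(1+ψ₁(Kᵢ−1)) = 0.
g(0) = ΣzᵢKᵢ − 1 = 0.728 and g(1) = 1 − Σzᵢ/Kᵢ = -0.307, so a root lies in (0, 1).
Newton iteration, ψ₁⁰ = 0.68:
  ψ₁ = 0.680: g = -0.0610, g' = -0.722 → ψ₁ = 0.595
  ψ₁ = 0.595: g = 0.0005, g' = -0.738 → ψ₁ = 0.596
Converged at ψ₁ = 0.596.
Drum-1 compositions:
  n-pentane: x = 0.181, y = 0.607
  1-propanol: x = 0.819, y = 0.393
Drum-2 feed = drum-1 vapor: z₂ = (0.6070, 0.3930).
Drum 2:
Rachford–Rice: g(ψ₂) = Σ zᵢ(Kᵢ−1)/(1+ψ₂(Kᵢ−1)) = 0.
g(0) = ΣzᵢKᵢ − 1 = 0.068 and g(1) = 1 − Σzᵢ/Kᵢ = -1.086, so a root lies in (0, 1).
Newton–Raphson from ψ₂ = 0.5:
  ψ₂ = 0.500: g = -0.2084, g' = -0.749 → ψ₂ = 0.222
  ψ₂ = 0.222: g = -0.0388, g' = -0.514 → ψ₂ = 0.146
  ψ₂ = 0.146: g = -0.0011, g' = -0.486 → ψ₂ = 0.144
Converged at ψ₂ = 0.144.
  n-pentane: x = 0.558, y = 0.898
  1-propanol: x = 0.442, y = 0.102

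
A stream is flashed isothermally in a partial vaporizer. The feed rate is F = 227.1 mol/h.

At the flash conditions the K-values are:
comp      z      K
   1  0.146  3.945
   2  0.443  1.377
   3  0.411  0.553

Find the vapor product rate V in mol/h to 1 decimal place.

Rachford–Rice: g(β) = Σ zᵢ(Kᵢ−1)/(1+β(Kᵢ−1)) = 0.
g(0) = ΣzᵢKᵢ − 1 = 0.413 and g(1) = 1 − Σzᵢ/Kᵢ = -0.102, so a root lies in (0, 1).
Iterate (Newton) starting at β = 0.54:
  β = 0.540: g = 0.0626, g' = -0.375 → β = 0.707
  β = 0.707: g = 0.0028, g' = -0.348 → β = 0.715
Converged at β = 0.715.
Then V = β·F = 0.7149·227.1 = 162.4 mol/h and L = F − V = 64.7 mol/h.

V = 162.4 mol/h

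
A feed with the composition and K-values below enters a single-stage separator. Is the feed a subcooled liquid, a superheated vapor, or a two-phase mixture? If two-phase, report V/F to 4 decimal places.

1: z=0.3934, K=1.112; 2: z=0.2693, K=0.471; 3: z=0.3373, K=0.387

subcooled liquid

ΣzᵢKᵢ = 0.6948; Σzᵢ/Kᵢ = 1.7971.
Since ΣzᵢKᵢ < 1 the mixture is below its bubble point — single liquid phase.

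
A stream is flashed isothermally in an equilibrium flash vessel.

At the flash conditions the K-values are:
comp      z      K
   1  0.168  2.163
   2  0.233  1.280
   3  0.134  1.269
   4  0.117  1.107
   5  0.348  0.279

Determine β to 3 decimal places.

β = 0.137

Let β = V/F and solve Σ zᵢ(Kᵢ−1)/(1+β(Kᵢ−1)) = 0.
Feasibility: ΣzᵢKᵢ = 1.058, Σzᵢ/Kᵢ = 1.718 — both > 1, two phases present.
Newton–Raphson from β = 0.5:
  β = 0.500: g = -0.1679, g' = -0.556 → β = 0.198
  β = 0.198: g = -0.0256, g' = -0.423 → β = 0.137
Converged at β = 0.137.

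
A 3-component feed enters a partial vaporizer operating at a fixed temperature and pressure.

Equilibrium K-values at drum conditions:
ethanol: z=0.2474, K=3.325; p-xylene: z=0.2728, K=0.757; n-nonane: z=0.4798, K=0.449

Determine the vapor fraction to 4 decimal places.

ψ = 0.2324

Newton–Raphson from ψ = 0.5:
  ψ = 0.5000: g = -0.17437, g' = -0.5844 → ψ = 0.2016
  ψ = 0.2016: g = 0.02452, g' = -0.8221 → ψ = 0.2314
  ψ = 0.2314: g = 0.00073, g' = -0.7748 → ψ = 0.2324
Converged at ψ = 0.2324.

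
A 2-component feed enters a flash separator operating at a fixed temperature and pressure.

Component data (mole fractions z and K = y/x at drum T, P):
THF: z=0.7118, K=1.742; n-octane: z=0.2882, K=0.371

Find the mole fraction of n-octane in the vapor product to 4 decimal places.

Rachford–Rice: g(V/F) = Σ zᵢ(Kᵢ−1)/(1+V/F(Kᵢ−1)) = 0.
Feasibility: ΣzᵢKᵢ = 1.3469, Σzᵢ/Kᵢ = 1.1854 — both > 1, two phases present.
Binary case is linear: z₁(K₁−1)(1+V/F(K₂−1)) + z₂(K₂−1)(1+V/F(K₁−1)) = 0
⇒ V/F = [z₁(K₁−1)+z₂(K₂−1)] / [−(K₁−1)(K₂−1)] = 0.34688/0.46672 = 0.7432
Compositions from xᵢ = zᵢ/(1+V/F(Kᵢ−1)), yᵢ = Kᵢxᵢ:
  THF: x = 0.4588, y = 0.7992
  n-octane: x = 0.5412, y = 0.2008

y_n-octane = 0.2008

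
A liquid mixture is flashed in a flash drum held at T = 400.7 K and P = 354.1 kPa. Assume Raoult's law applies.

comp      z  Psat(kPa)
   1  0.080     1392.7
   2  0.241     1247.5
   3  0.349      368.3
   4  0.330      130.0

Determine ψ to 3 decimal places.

Raoult's law: Kᵢ = Pᵢˢᵃᵗ/P = Pᵢˢᵃᵗ/354.1.
  K_1 = 1392.7/354.1 = 3.93307, K_2 = 1247.5/354.1 = 3.52302, K_3 = 368.3/354.1 = 1.04010, K_4 = 130.0/354.1 = 0.36713
Material balance + equilibrium reduce to Σ zᵢ(Kᵢ−1)/(1+ψ(Kᵢ−1)) = 0.
Check two-phase: ΣzᵢKᵢ = 1.648 > 1 and Σzᵢ/Kᵢ = 1.323 > 1, so g(0) = 0.648 > 0 and g(1) = -0.323 < 0.
Newton–Raphson from ψ = 0.4:
  ψ = 0.400: g = 0.1447, g' = -0.763 → ψ = 0.590
  ψ = 0.590: g = 0.0109, g' = -0.677 → ψ = 0.606
Converged at ψ = 0.606.

ψ = 0.606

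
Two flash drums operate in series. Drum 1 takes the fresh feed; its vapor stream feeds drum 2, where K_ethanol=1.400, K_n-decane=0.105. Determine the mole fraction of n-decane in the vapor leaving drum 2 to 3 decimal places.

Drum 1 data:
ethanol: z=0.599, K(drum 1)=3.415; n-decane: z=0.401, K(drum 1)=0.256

y_n-decane (drum 2) = 0.032

Drum 1:
Let ψ₁ = V/F and solve Σ zᵢ(Kᵢ−1)/(1+ψ₁(Kᵢ−1)) = 0.
g(0) = ΣzᵢKᵢ − 1 = 1.148 and g(1) = 1 − Σzᵢ/Kᵢ = -0.742, so a root lies in (0, 1).
Newton iteration, ψ₁⁰ = 0.49:
  ψ₁ = 0.490: g = 0.1930, g' = -1.283 → ψ₁ = 0.641
  ψ₁ = 0.641: g = -0.0020, g' = -1.349 → ψ₁ = 0.639
Converged at ψ₁ = 0.639.
Drum-1 compositions:
  ethanol: x = 0.236, y = 0.804
  n-decane: x = 0.764, y = 0.196
Drum-2 feed = drum-1 vapor: z₂ = (0.8043, 0.1957).
Drum 2:
Newton iteration, ψ₂⁰ = 0.5:
  ψ₂ = 0.500: g = -0.0489, g' = -0.603 → ψ₂ = 0.419
  ψ₂ = 0.419: g = -0.0046, g' = -0.496 → ψ₂ = 0.409
Converged at ψ₂ = 0.409.
  ethanol: x = 0.691, y = 0.968
  n-decane: x = 0.309, y = 0.032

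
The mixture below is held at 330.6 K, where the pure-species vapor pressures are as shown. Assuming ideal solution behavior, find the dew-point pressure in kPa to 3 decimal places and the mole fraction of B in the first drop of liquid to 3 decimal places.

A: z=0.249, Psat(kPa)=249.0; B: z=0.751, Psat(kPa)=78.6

Pdew = 94.744 kPa, x_B = 0.905

At the dew point ψ → 1, so Σzᵢ/Kᵢ = 1 with Kᵢ = Pᵢˢᵃᵗ/P ⇒ 1/P = Σzᵢ/Pᵢˢᵃᵗ.
1/P = 0.249/249.0 + 0.751/78.6 = 0.010555 ⇒ P = 94.744 kPa
xᵢ = zᵢP/Pᵢˢᵃᵗ ⇒ x_B = 0.751·94.744/78.6 = 0.905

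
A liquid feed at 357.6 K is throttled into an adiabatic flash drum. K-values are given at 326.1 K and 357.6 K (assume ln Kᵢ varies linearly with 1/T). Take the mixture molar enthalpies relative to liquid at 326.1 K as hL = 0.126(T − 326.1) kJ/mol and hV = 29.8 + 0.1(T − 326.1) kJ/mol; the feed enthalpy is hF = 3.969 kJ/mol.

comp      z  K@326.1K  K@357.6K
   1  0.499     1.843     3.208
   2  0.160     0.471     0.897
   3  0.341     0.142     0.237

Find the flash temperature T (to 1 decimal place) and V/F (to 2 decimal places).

Adiabatic flash: solve Rachford–Rice at each trial T, then check hF = ψ·hV(T) + (1−ψ)·hL(T).
  T = 326.1 K: K = (1.843, 0.471, 0.142), RR gives ψ = 0.067, H_out = 1.996 kJ/mol
  T = 357.6 K: K = (3.208, 0.897, 0.237), RR gives ψ = 0.579, H_out = 20.748 kJ/mol
  T = 341.9 K: K = (2.465, 0.660, 0.186), RR gives ψ = 0.385, H_out = 13.320 kJ/mol
  T = 334.0 K: K = (2.139, 0.560, 0.163), RR gives ψ = 0.253, H_out = 8.475 kJ/mol
  T = 330.1 K: K = (1.989, 0.515, 0.152), RR gives ψ = 0.170, H_out = 5.558 kJ/mol
  T = 328.1 K: K = (1.915, 0.492, 0.147), RR gives ψ = 0.121, H_out = 3.864 kJ/mol
Linear interpolation between T = 328.1 (H_out = 3.864) and T = 330.1 (H_out = 5.558) on hF = 3.969 gives T ≈ 328.2 K, at which ψ = 0.12.

T = 328.2 K, V/F = 0.12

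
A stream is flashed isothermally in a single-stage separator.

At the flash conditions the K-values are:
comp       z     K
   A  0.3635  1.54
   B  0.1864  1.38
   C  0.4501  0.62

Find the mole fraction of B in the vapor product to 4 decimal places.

y_B = 0.2151

Rachford–Rice: g(V/F) = Σ zᵢ(Kᵢ−1)/(1+V/F(Kᵢ−1)) = 0.
Check two-phase: ΣzᵢKᵢ = 1.0961 > 1 and Σzᵢ/Kᵢ = 1.0971 > 1, so g(0) = 0.0961 > 0 and g(1) = -0.0971 < 0.
Newton iteration, V/F⁰ = 0.41:
  V/F = 0.4100: g = 0.01939, g' = -0.1824 → V/F = 0.5163
  V/F = 0.5163: g = -0.00008, g' = -0.1842 → V/F = 0.5159
Converged at V/F = 0.5159.
Compositions from xᵢ = zᵢ/(1+V/F(Kᵢ−1)), yᵢ = Kᵢxᵢ:
  A: x = 0.2843, y = 0.4378
  B: x = 0.1558, y = 0.2151
  C: x = 0.5599, y = 0.3471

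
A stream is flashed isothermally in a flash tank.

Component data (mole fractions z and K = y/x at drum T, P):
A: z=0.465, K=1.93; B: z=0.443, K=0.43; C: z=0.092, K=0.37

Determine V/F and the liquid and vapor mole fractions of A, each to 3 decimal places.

Newton–Raphson from V/F = 0.61:
  V/F = 0.610: g = -0.2053, g' = -0.598 → V/F = 0.267
  V/F = 0.267: g = -0.0210, g' = -0.511 → V/F = 0.226
Converged at V/F = 0.226.
Compositions from xᵢ = zᵢ/(1+V/F(Kᵢ−1)), yᵢ = Kᵢxᵢ:
  A: x = 0.384, y = 0.742
  B: x = 0.508, y = 0.219
  C: x = 0.107, y = 0.040

V/F = 0.226, x_A = 0.384, y_A = 0.742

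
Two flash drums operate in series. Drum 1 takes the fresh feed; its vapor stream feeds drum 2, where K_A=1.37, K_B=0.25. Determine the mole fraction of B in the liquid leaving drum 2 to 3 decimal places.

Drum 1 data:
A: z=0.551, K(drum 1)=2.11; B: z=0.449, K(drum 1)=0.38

x_B (drum 2) = 0.330

Drum 1:
Material balance + equilibrium reduce to Σ zᵢ(Kᵢ−1)/(1+ψ₁(Kᵢ−1)) = 0.
Feasibility: ΣzᵢKᵢ = 1.333, Σzᵢ/Kᵢ = 1.443 — both > 1, two phases present.
Iterate (Newton) starting at ψ₁ = 0.5:
  ψ₁ = 0.500: g = -0.0101, g' = -0.643 → ψ₁ = 0.484
Converged at ψ₁ = 0.484.
Drum-1 compositions:
  A: x = 0.358, y = 0.756
  B: x = 0.642, y = 0.244
Drum-2 feed = drum-1 vapor: z₂ = (0.7562, 0.2438).
Drum 2:
Binary case is linear: z₁(K₁−1)(1+ψ₂(K₂−1)) + z₂(K₂−1)(1+ψ₂(K₁−1)) = 0
⇒ ψ₂ = [z₁(K₁−1)+z₂(K₂−1)] / [−(K₁−1)(K₂−1)] = 0.0969/0.2775 = 0.349
  A: x = 0.670, y = 0.917
  B: x = 0.330, y = 0.083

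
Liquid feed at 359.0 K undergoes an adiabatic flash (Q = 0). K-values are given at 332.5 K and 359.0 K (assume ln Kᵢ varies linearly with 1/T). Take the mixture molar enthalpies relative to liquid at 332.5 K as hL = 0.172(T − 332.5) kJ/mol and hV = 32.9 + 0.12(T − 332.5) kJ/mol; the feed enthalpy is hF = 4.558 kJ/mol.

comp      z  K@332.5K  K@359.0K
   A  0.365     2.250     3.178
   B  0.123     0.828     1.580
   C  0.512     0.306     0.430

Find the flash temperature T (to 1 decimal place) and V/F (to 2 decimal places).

Adiabatic flash: solve Rachford–Rice at each trial T, then check hF = ψ·hV(T) + (1−ψ)·hL(T).
  T = 332.5 K: K = (2.250, 0.828, 0.306), RR gives ψ = 0.103, H_out = 3.388 kJ/mol
  T = 359.0 K: K = (3.178, 1.580, 0.430), RR gives ψ = 0.537, H_out = 21.496 kJ/mol
  T = 345.8 K: K = (2.694, 1.159, 0.365), RR gives ψ = 0.335, H_out = 13.091 kJ/mol
  T = 339.1 K: K = (2.464, 0.982, 0.335), RR gives ψ = 0.224, H_out = 8.427 kJ/mol
  T = 335.8 K: K = (2.356, 0.902, 0.320), RR gives ψ = 0.165, H_out = 5.975 kJ/mol
  T = 334.1 K: K = (2.301, 0.863, 0.313), RR gives ψ = 0.134, H_out = 4.661 kJ/mol
Linear interpolation between T = 332.5 (H_out = 3.388) and T = 334.1 (H_out = 4.661) on hF = 4.558 gives T ≈ 334.0 K, at which ψ = 0.13.

T = 334.0 K, V/F = 0.13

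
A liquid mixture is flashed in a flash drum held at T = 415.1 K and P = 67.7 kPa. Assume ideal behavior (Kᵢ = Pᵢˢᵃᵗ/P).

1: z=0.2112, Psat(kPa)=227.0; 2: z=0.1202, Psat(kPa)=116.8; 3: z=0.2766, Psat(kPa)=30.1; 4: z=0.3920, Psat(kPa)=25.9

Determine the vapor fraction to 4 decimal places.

Raoult's law: Kᵢ = Pᵢˢᵃᵗ/P = Pᵢˢᵃᵗ/67.7.
  K_1 = 227.0/67.7 = 3.353028, K_2 = 116.8/67.7 = 1.725258, K_3 = 30.1/67.7 = 0.444609, K_4 = 25.9/67.7 = 0.382570
Iterate (Newton) starting at ψ = 0.38:
  ψ = 0.3800: g = -0.18024, g' = -0.7570 → ψ = 0.1419
  ψ = 0.1419: g = 0.01957, g' = -0.9893 → ψ = 0.1617
  ψ = 0.1617: g = 0.00038, g' = -0.9517 → ψ = 0.1621
Converged at ψ = 0.1621.

ψ = 0.1621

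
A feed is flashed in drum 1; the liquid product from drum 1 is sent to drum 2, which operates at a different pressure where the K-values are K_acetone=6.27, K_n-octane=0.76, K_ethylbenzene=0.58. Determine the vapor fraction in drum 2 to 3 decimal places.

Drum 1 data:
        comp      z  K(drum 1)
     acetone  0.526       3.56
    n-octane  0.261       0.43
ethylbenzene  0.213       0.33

Drum 1:
Let ψ₁ = V/F and solve Σ zᵢ(Kᵢ−1)/(1+ψ₁(Kᵢ−1)) = 0.
Check two-phase: ΣzᵢKᵢ = 2.055 > 1 and Σzᵢ/Kᵢ = 1.400 > 1, so g(0) = 1.055 > 0 and g(1) = -0.400 < 0.
Newton–Raphson from ψ₁ = 0.5:
  ψ₁ = 0.500: g = 0.1679, g' = -1.045 → ψ₁ = 0.661
  ψ₁ = 0.661: g = 0.0057, g' = -1.002 → ψ₁ = 0.666
Converged at ψ₁ = 0.666.
Drum-1 compositions:
  acetone: x = 0.194, y = 0.692
  n-octane: x = 0.421, y = 0.181
  ethylbenzene: x = 0.385, y = 0.127
Drum-2 feed = drum-1 liquid: z₂ = (0.1944, 0.4208, 0.3848).
Drum 2:
Let ψ₂ = V/F and solve Σ zᵢ(Kᵢ−1)/(1+ψ₂(Kᵢ−1)) = 0.
Feasibility: ΣzᵢKᵢ = 1.762, Σzᵢ/Kᵢ = 1.248 — both > 1, two phases present.
Newton–Raphson from ψ₂ = 0.51:
  ψ₂ = 0.510: g = -0.0429, g' = -0.538 → ψ₂ = 0.430
  ψ₂ = 0.430: g = 0.0037, g' = -0.637 → ψ₂ = 0.436
Converged at ψ₂ = 0.436.
  acetone: x = 0.059, y = 0.370
  n-octane: x = 0.470, y = 0.357
  ethylbenzene: x = 0.471, y = 0.273

V/F (drum 2) = 0.436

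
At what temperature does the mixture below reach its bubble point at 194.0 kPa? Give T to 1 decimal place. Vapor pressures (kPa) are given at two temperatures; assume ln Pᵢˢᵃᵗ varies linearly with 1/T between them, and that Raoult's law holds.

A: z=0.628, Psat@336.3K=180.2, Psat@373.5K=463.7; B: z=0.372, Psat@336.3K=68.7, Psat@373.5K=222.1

Bubble-point temperature: ΣzᵢPᵢˢᵃᵗ(T) = P. Interpolate ln Pᵢˢᵃᵗ = aᵢ + bᵢ/T.
  T = 336.3 K: ΣzᵢPᵢˢᵃᵗ = 138.72 kPa
  T = 373.5 K: ΣzᵢPᵢˢᵃᵗ = 373.82 kPa
  T = 354.9 K: ΣzᵢPᵢˢᵃᵗ = 233.47 kPa
  T = 345.6 K: ΣzᵢPᵢˢᵃᵗ = 181.18 kPa
  T = 350.2 K: ΣzᵢPᵢˢᵃᵗ = 205.72 kPa
  T = 347.9 K: ΣzᵢPᵢˢᵃᵗ = 193.14 kPa
Interpolating between 347.9 K and 350.2 K gives T ≈ 348.1 K.

T = 348.1 K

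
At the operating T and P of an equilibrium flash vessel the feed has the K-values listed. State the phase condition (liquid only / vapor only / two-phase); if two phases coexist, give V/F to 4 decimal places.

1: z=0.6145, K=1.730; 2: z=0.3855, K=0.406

two-phase, V/F = 0.5064

ΣzᵢKᵢ = 1.2196; Σzᵢ/Kᵢ = 1.3047.
Both exceed 1, so a two-phase solution exists.
Rachford–Rice: g(ψ) = Σ zᵢ(Kᵢ−1)/(1+ψ(Kᵢ−1)) = 0.
Binary case is linear: z₁(K₁−1)(1+ψ(K₂−1)) + z₂(K₂−1)(1+ψ(K₁−1)) = 0
⇒ ψ = [z₁(K₁−1)+z₂(K₂−1)] / [−(K₁−1)(K₂−1)] = 0.21960/0.43362 = 0.5064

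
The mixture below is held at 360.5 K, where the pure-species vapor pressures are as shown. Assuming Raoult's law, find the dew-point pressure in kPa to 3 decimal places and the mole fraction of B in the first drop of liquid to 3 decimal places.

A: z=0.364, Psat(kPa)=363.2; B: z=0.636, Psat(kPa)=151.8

Pdew = 192.607 kPa, x_B = 0.807

At the dew point ψ → 1, so Σzᵢ/Kᵢ = 1 with Kᵢ = Pᵢˢᵃᵗ/P ⇒ 1/P = Σzᵢ/Pᵢˢᵃᵗ.
1/P = 0.364/363.2 + 0.636/151.8 = 0.005192 ⇒ P = 192.607 kPa
xᵢ = zᵢP/Pᵢˢᵃᵗ ⇒ x_B = 0.636·192.607/151.8 = 0.807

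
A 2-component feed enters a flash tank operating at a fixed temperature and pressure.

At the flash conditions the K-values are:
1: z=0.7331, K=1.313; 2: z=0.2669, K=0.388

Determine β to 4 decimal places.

β = 0.3452

Binary case is linear: z₁(K₁−1)(1+β(K₂−1)) + z₂(K₂−1)(1+β(K₁−1)) = 0
⇒ β = [z₁(K₁−1)+z₂(K₂−1)] / [−(K₁−1)(K₂−1)] = 0.06612/0.19156 = 0.3452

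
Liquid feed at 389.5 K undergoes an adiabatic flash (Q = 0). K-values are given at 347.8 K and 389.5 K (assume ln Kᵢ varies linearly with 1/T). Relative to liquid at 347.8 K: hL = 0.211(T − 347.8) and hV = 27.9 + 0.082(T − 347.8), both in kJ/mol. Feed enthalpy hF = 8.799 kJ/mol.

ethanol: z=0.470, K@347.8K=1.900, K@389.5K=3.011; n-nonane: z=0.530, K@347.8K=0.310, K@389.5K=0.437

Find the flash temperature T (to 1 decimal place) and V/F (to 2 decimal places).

T = 358.0 K, V/F = 0.25

Adiabatic flash: solve Rachford–Rice at each trial T, then check hF = ψ·hV(T) + (1−ψ)·hL(T).
  T = 347.8 K: K = (1.900, 0.310), RR gives ψ = 0.092, H_out = 2.574 kJ/mol
  T = 389.5 K: K = (3.011, 0.437), RR gives ψ = 0.571, H_out = 21.664 kJ/mol
  T = 368.6 K: K = (2.422, 0.372), RR gives ψ = 0.375, H_out = 13.847 kJ/mol
  T = 358.2 K: K = (2.153, 0.340), RR gives ψ = 0.253, H_out = 8.903 kJ/mol
  T = 353.0 K: K = (2.024, 0.325), RR gives ψ = 0.179, H_out = 5.967 kJ/mol
  T = 355.6 K: K = (2.088, 0.333), RR gives ψ = 0.217, H_out = 7.484 kJ/mol
  T = 356.9 K: K = (2.120, 0.336), RR gives ψ = 0.235, H_out = 8.205 kJ/mol
Linear interpolation between T = 356.9 (H_out = 8.205) and T = 358.2 (H_out = 8.903) on hF = 8.799 gives T ≈ 358.0 K, at which ψ = 0.25.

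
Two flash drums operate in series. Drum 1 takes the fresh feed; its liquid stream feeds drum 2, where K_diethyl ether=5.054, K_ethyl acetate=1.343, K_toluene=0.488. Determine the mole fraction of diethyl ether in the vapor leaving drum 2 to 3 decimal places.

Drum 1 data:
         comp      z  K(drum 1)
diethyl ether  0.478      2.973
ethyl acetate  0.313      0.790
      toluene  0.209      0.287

Drum 1:
Let ψ₁ = V/F and solve Σ zᵢ(Kᵢ−1)/(1+ψ₁(Kᵢ−1)) = 0.
g(0) = ΣzᵢKᵢ − 1 = 0.728 and g(1) = 1 − Σzᵢ/Kᵢ = -0.285, so a root lies in (0, 1).
Iterate (Newton) starting at ψ₁ = 0.54:
  ψ₁ = 0.540: g = 0.1402, g' = -0.735 → ψ₁ = 0.731
  ψ₁ = 0.731: g = -0.0026, g' = -0.795 → ψ₁ = 0.728
Converged at ψ₁ = 0.728.
Drum-1 compositions:
  diethyl ether: x = 0.196, y = 0.583
  ethyl acetate: x = 0.369, y = 0.292
  toluene: x = 0.434, y = 0.125
Drum-2 feed = drum-1 liquid: z₂ = (0.1963, 0.3694, 0.4343).
Drum 2:
Newton–Raphson from ψ₂ = 0.5:
  ψ₂ = 0.500: g = 0.0722, g' = -0.589 → ψ₂ = 0.622
  ψ₂ = 0.622: g = 0.0039, g' = -0.535 → ψ₂ = 0.630
Converged at ψ₂ = 0.630.
  diethyl ether: x = 0.055, y = 0.279
  ethyl acetate: x = 0.304, y = 0.408
  toluene: x = 0.641, y = 0.313

y_diethyl ether (drum 2) = 0.279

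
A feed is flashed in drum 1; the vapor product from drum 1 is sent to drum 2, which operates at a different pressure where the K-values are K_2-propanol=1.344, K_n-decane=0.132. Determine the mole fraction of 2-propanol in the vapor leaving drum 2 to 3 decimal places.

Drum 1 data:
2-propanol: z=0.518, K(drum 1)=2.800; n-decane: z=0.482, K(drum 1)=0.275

Drum 1:
Iterate (Newton) starting at ψ₁ = 0.5:
  ψ₁ = 0.500: g = -0.0574, g' = -1.088 → ψ₁ = 0.447
Converged at ψ₁ = 0.447.
Drum-1 compositions:
  2-propanol: x = 0.287, y = 0.804
  n-decane: x = 0.713, y = 0.196
Drum-2 feed = drum-1 vapor: z₂ = (0.8040, 0.1960).
Drum 2:
Material balance + equilibrium reduce to Σ zᵢ(Kᵢ−1)/(1+ψ₂(Kᵢ−1)) = 0.
Feasibility: ΣzᵢKᵢ = 1.106, Σzᵢ/Kᵢ = 2.083 — both > 1, two phases present.
Binary case is linear: z₁(K₁−1)(1+ψ₂(K₂−1)) + z₂(K₂−1)(1+ψ₂(K₁−1)) = 0
⇒ ψ₂ = [z₁(K₁−1)+z₂(K₂−1)] / [−(K₁−1)(K₂−1)] = 0.1064/0.2986 = 0.356
  2-propanol: x = 0.716, y = 0.963
  n-decane: x = 0.284, y = 0.037

y_2-propanol (drum 2) = 0.963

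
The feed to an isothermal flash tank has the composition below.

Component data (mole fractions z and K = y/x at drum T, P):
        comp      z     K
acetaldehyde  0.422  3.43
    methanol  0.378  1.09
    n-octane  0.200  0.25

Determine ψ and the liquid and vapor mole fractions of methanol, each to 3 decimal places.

Iterate (Newton) starting at ψ = 0.5:
  ψ = 0.500: g = 0.2555, g' = -0.799 → ψ = 0.820
  ψ = 0.820: g = -0.0152, g' = -1.040 → ψ = 0.805
Converged at ψ = 0.805.
Compositions from xᵢ = zᵢ/(1+ψ(Kᵢ−1)), yᵢ = Kᵢxᵢ:
  acetaldehyde: x = 0.143, y = 0.490
  methanol: x = 0.352, y = 0.384
  n-octane: x = 0.505, y = 0.126

ψ = 0.805, x_methanol = 0.352, y_methanol = 0.384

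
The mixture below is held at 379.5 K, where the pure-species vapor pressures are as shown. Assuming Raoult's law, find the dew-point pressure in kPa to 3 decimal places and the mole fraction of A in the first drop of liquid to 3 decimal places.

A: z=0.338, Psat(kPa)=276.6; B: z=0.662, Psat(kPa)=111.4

Pdew = 139.576 kPa, x_A = 0.171

At the dew point ψ → 1, so Σzᵢ/Kᵢ = 1 with Kᵢ = Pᵢˢᵃᵗ/P ⇒ 1/P = Σzᵢ/Pᵢˢᵃᵗ.
1/P = 0.338/276.6 + 0.662/111.4 = 0.007165 ⇒ P = 139.576 kPa
xᵢ = zᵢP/Pᵢˢᵃᵗ ⇒ x_A = 0.338·139.576/276.6 = 0.171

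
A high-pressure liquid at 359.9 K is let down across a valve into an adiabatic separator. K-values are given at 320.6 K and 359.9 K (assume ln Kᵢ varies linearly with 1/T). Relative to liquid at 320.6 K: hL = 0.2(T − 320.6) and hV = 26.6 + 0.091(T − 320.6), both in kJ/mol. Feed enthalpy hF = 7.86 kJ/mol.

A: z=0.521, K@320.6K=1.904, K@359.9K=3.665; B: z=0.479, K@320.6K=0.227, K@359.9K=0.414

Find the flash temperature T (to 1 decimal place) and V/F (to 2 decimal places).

T = 326.1 K, V/F = 0.26

Adiabatic flash: solve Rachford–Rice at each trial T, then check hF = ψ·hV(T) + (1−ψ)·hL(T).
  T = 320.6 K: K = (1.904, 0.227), RR gives ψ = 0.144, H_out = 3.834 kJ/mol
  T = 359.9 K: K = (3.665, 0.414), RR gives ψ = 0.709, H_out = 23.690 kJ/mol
  T = 340.2 K: K = (2.690, 0.312), RR gives ψ = 0.473, H_out = 15.503 kJ/mol
  T = 330.4 K: K = (2.275, 0.267), RR gives ψ = 0.335, H_out = 10.519 kJ/mol
  T = 325.5 K: K = (2.084, 0.247), RR gives ψ = 0.250, H_out = 7.486 kJ/mol
  T = 327.9 K: K = (2.176, 0.257), RR gives ψ = 0.293, H_out = 9.033 kJ/mol
Linear interpolation between T = 325.5 (H_out = 7.486) and T = 327.9 (H_out = 9.033) on hF = 7.86 gives T ≈ 326.1 K, at which ψ = 0.26.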